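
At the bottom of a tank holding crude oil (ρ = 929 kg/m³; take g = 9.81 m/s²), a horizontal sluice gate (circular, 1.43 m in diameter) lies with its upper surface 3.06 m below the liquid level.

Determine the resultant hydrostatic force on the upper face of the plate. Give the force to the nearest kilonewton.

F ≈ 45 kN

γ = ρg = 929 × 9.81 / 1000 = 9.11349 kN/m³.
The plate is horizontal, so pressure is uniform at p = γ·h = 9.11349 × 3.06 = 27.8873 kN/m².
A = π(0.715)² = 1.60606 m².
F = p·A = 27.8873 × 1.60606 = 44.7887 kN.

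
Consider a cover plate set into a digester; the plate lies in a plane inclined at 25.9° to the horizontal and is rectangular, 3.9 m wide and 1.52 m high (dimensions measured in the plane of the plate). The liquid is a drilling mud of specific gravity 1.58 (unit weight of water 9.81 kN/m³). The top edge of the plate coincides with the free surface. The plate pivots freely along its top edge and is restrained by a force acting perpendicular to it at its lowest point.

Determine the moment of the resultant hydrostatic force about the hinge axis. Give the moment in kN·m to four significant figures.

M ≈ 30.91 kN·m

γ = 1.58 × 9.81 = 15.4998 kN/m³.
Let θ = 25.9° be the plate's angle to the horizontal; measure y along the incline from where the plane meets the free surface. Vertical depth h = y·sinθ with sinθ = 0.436802.
The centroid lies 1.52/2 = 0.76 m below the top edge, so y_c = 0.76 m and h_c = 0.76 × 0.436802 = 0.33197 m.
A = 3.9 × 1.52 = 5.928 m².
Resultant F = γ·h_c·A = 15.4998 × 0.33197 × 5.928 = 30.5023 kN.
I_c = b·h³/12 = 3.9 × 1.52³/12 = 1.14134 m⁴.
Centre of pressure: y_p = y_c + I_c/(y_c·A) = 0.76 + 1.14134/(0.76 × 5.928) = 0.76 + 0.253334 = 1.01333 m along the plane.
The resultant acts 0.76 + 0.253334 = 1.01333 m (along the plate) below the hinge at the top edge, so the moment about the hinge is M = F × 1.01333 = 30.5023 × 1.01333 = 30.9089 kN·m.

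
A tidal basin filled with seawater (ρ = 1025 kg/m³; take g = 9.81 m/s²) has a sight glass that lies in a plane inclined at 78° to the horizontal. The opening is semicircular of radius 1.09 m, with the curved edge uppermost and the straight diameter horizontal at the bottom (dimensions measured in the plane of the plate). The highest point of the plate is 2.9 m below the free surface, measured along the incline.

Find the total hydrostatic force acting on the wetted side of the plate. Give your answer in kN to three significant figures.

F ≈ 64.7 kN

γ = ρg = 1025 × 9.81 / 1000 = 10.05525 kN/m³.
Let θ = 78° be the plate's angle to the horizontal; measure y along the incline from where the plane meets the free surface. Vertical depth h = y·sinθ with sinθ = 0.978148.
The centroid lies 4r/(3π) = 0.46261 m above the diameter, so r − 4r/(3π) = 1.09 − 0.46261 = 0.62739 m below the topmost point, so y_c = 2.9 + 0.62739 = 3.52739 m and h_c = 3.52739 × 0.978148 = 3.45031 m.
A = πr²/2 = π × 1.09²/2 = 1.86626 m².
Resultant F = γ·h_c·A = 10.05525 × 3.45031 × 1.86626 = 64.7475 kN.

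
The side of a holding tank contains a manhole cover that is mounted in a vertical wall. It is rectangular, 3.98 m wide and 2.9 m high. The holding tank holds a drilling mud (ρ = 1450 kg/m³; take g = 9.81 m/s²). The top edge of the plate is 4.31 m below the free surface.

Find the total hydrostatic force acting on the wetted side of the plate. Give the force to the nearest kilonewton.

F ≈ 946 kN

γ = ρg = 1450 × 9.81 / 1000 = 14.2245 kN/m³.
The centroid lies 2.9/2 = 1.45 m below the top edge, so the centroid depth is h_c = 4.31 + 1.45 = 5.76 m.
A = 3.98 × 2.9 = 11.542 m².
Resultant F = γ·h_c·A = 14.2245 × 5.76 × 11.542 = 945.672 kN.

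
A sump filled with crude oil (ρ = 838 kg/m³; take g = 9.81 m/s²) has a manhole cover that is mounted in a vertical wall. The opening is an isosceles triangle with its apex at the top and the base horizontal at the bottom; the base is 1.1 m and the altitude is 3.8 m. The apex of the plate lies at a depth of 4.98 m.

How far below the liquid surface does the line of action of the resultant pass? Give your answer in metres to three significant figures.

γ = ρg = 838 × 9.81 / 1000 = 8.22078 kN/m³.
With the apex up, the centroid sits 2h/3 = 2 × 3.8/3 = 2.53333 m below the apex, so the centroid depth is h_c = 4.98 + 2.53333 = 7.51333 m.
A = ½ × 1.1 × 3.8 = 2.09 m².
Resultant F = γ·h_c·A = 8.22078 × 7.51333 × 2.09 = 129.09 kN.
I_c = b·h³/36 = 1.1 × 3.8³/36 = 1.67664 m⁴.
Centre of pressure: y_p = y_c + I_c/(y_c·A) = 7.51333 + 1.67664/(7.51333 × 2.09) = 7.51333 + 0.106773 = 7.6201 m along the plane.

h_p = 7.62 m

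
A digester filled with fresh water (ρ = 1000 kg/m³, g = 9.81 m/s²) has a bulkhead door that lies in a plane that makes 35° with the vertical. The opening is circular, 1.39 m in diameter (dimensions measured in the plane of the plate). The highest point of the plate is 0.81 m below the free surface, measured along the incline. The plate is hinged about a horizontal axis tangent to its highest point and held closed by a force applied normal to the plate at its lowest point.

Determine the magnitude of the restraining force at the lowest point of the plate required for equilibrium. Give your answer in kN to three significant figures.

γ = ρg = 1000 × 9.81 = 9810 N/m³ = 9.81 kN/m³.
The plate makes 35° with the vertical, i.e. θ = 90° − 35° = 55° to the horizontal. Measuring y along the incline from the free-surface line, vertical depth h = y·sinθ with sinθ = 0.819152.
The centroid is at the centre, 0.695 m below the top of the plate, so y_c = 0.81 + 0.695 = 1.505 m and h_c = 1.505 × 0.819152 = 1.23282 m.
A = π(0.695)² = 1.51747 m².
Resultant F = γ·h_c·A = 9.81 × 1.23282 × 1.51747 = 18.3522 kN.
I_c = πr⁴/4 = π × 0.695⁴/4 = 0.183244 m⁴.
Centre of pressure: y_p = y_c + I_c/(y_c·A) = 1.505 + 0.183244/(1.505 × 1.51747) = 1.505 + 0.0802367 = 1.58524 m along the plane.
The resultant acts 0.695 + 0.0802367 = 0.775237 m (along the plate) below the hinge at the top edge, so the moment about the hinge is M = F × 0.775237 = 18.3522 × 0.775237 = 14.2273 kN·m.
A normal force at the bottom, 1.39 m from the hinge, must supply this moment: P = 14.2273/1.39 = 10.2355 kN.

P ≈ 10.2 kN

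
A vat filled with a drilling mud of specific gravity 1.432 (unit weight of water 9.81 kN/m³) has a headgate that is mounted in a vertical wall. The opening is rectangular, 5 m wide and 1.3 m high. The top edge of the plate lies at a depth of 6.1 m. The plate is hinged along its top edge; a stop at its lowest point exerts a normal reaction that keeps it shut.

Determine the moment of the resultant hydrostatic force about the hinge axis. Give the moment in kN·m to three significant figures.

γ = 1.432 × 9.81 = 14.04792 kN/m³.
The centroid lies 1.3/2 = 0.65 m below the top edge, so the centroid depth is h_c = 6.1 + 0.65 = 6.75 m.
A = 5 × 1.3 = 6.5 m².
Resultant F = γ·h_c·A = 14.04792 × 6.75 × 6.5 = 616.352 kN.
I_c = b·h³/12 = 5 × 1.3³/12 = 0.915417 m⁴.
Centre of pressure: y_p = y_c + I_c/(y_c·A) = 6.75 + 0.915417/(6.75 × 6.5) = 6.75 + 0.0208642 = 6.77086 m along the plane.
The resultant acts 0.65 + 0.0208642 = 0.670864 m (along the plate) below the hinge at the top edge, so the moment about the hinge is M = F × 0.670864 = 616.352 × 0.670864 = 413.488 kN·m.

M ≈ 413 kN·m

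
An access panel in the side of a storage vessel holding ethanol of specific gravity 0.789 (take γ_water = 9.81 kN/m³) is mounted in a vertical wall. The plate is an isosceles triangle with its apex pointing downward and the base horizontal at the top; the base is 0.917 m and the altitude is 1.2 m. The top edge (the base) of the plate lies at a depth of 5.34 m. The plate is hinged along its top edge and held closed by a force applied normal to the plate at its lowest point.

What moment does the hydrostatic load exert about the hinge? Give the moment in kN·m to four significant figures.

M ≈ 10.12 kN·m

γ = 0.789 × 9.81 = 7.74009 kN/m³.
With the apex down, the centroid sits h/3 = 1.2/3 = 0.4 m below the base (the top edge), so the centroid depth is h_c = 5.34 + 0.4 = 5.74 m.
A = ½ × 0.917 × 1.2 = 0.5502 m².
Resultant F = γ·h_c·A = 7.74009 × 5.74 × 0.5502 = 24.4443 kN.
I_c = b·h³/36 = 0.917 × 1.2³/36 = 0.044016 m⁴.
Centre of pressure: y_p = y_c + I_c/(y_c·A) = 5.74 + 0.044016/(5.74 × 0.5502) = 5.74 + 0.0139373 = 5.75394 m along the plane.
The resultant acts 0.4 + 0.0139373 = 0.413937 m (along the plate) below the hinge at the top edge, so the moment about the hinge is M = F × 0.413937 = 24.4443 × 0.413937 = 10.1184 kN·m.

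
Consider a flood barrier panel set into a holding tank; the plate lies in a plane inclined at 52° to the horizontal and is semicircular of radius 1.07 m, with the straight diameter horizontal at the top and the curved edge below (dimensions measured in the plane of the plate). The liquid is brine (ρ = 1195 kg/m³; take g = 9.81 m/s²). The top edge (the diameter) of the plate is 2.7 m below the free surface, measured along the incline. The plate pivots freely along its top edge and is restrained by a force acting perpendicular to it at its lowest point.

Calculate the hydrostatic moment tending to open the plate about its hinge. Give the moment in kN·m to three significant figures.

M ≈ 25.1 kN·m

γ = ρg = 1195 × 9.81 / 1000 = 11.72295 kN/m³.
Let θ = 52° be the plate's angle to the horizontal; measure y along the incline from where the plane meets the free surface. Vertical depth h = y·sinθ with sinθ = 0.788011.
The centroid of a semicircle lies 4r/(3π) = 0.454122 m from the diameter, here below the top edge, so y_c = 2.7 + 0.454122 = 3.15412 m and h_c = 3.15412 × 0.788011 = 2.48548 m.
A = πr²/2 = π × 1.07²/2 = 1.7984 m².
Resultant F = γ·h_c·A = 11.72295 × 2.48548 × 1.7984 = 52.4003 kN.
I_c = (π/8 − 8/(9π))·r⁴ = 0.109757 × 1.07⁴ = 0.143869 m⁴.
Centre of pressure: y_p = y_c + I_c/(y_c·A) = 3.15412 + 0.143869/(3.15412 × 1.7984) = 3.15412 + 0.0253631 = 3.17948 m along the plane.
The resultant acts 0.454122 + 0.0253631 = 0.479485 m (along the plate) below the hinge at the top edge, so the moment about the hinge is M = F × 0.479485 = 52.4003 × 0.479485 = 25.1252 kN·m.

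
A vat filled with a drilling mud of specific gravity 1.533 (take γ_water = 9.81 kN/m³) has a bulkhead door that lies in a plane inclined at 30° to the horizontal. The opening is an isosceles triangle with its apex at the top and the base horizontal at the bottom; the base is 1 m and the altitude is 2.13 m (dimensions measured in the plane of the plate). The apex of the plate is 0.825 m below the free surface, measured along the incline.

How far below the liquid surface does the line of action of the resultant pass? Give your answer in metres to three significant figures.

γ = 1.533 × 9.81 = 15.03873 kN/m³.
Let θ = 30° be the plate's angle to the horizontal; measure y along the incline from where the plane meets the free surface. Vertical depth h = y·sinθ with sinθ = 0.500000.
With the apex up, the centroid sits 2h/3 = 2 × 2.13/3 = 1.42 m below the apex, so y_c = 0.825 + 1.42 = 2.245 m and h_c = 2.245 × 0.500000 = 1.1225 m.
A = ½ × 1 × 2.13 = 1.065 m².
Resultant F = γ·h_c·A = 15.03873 × 1.1225 × 1.065 = 17.9782 kN.
I_c = b·h³/36 = 1 × 2.13³/36 = 0.268433 m⁴.
Centre of pressure: y_p = y_c + I_c/(y_c·A) = 2.245 + 0.268433/(2.245 × 1.065) = 2.245 + 0.112272 = 2.35727 m along the plane.
Vertically, h_p = y_p·sinθ = 2.35727 × 0.500000 = 1.17864 m.

h_p = 1.18 m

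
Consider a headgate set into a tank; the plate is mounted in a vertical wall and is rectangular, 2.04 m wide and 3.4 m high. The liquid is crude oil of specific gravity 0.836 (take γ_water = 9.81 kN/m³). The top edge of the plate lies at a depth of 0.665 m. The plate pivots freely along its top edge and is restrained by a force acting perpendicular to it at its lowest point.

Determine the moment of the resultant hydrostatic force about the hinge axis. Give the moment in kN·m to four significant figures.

M ≈ 283.5 kN·m

γ = 0.836 × 9.81 = 8.20116 kN/m³.
The centroid lies 3.4/2 = 1.7 m below the top edge, so the centroid depth is h_c = 0.665 + 1.7 = 2.365 m.
A = 2.04 × 3.4 = 6.936 m².
Resultant F = γ·h_c·A = 8.20116 × 2.365 × 6.936 = 134.529 kN.
I_c = b·h³/12 = 2.04 × 3.4³/12 = 6.68168 m⁴.
Centre of pressure: y_p = y_c + I_c/(y_c·A) = 2.365 + 6.68168/(2.365 × 6.936) = 2.365 + 0.407329 = 2.77233 m along the plane.
The resultant acts 1.7 + 0.407329 = 2.10733 m (along the plate) below the hinge at the top edge, so the moment about the hinge is M = F × 2.10733 = 134.529 × 2.10733 = 283.497 kN·m.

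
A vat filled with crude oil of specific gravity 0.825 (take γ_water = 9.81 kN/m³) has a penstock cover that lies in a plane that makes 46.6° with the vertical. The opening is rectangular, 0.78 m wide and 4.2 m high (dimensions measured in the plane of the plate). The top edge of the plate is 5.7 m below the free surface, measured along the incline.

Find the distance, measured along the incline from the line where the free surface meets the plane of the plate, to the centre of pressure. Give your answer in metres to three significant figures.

γ = 0.825 × 9.81 = 8.09325 kN/m³.
The plate makes 46.6° with the vertical, i.e. θ = 90° − 46.6° = 43.4° to the horizontal. Measuring y along the incline from the free-surface line, vertical depth h = y·sinθ with sinθ = 0.687088.
The centroid lies 4.2/2 = 2.1 m below the top edge, so y_c = 5.7 + 2.1 = 7.8 m and h_c = 7.8 × 0.687088 = 5.35929 m.
A = 0.78 × 4.2 = 3.276 m².
Resultant F = γ·h_c·A = 8.09325 × 5.35929 × 3.276 = 142.093 kN.
I_c = b·h³/12 = 0.78 × 4.2³/12 = 4.81572 m⁴.
Centre of pressure: y_p = y_c + I_c/(y_c·A) = 7.8 + 4.81572/(7.8 × 3.276) = 7.8 + 0.188462 = 7.98846 m along the plane.

y_p = 7.99 m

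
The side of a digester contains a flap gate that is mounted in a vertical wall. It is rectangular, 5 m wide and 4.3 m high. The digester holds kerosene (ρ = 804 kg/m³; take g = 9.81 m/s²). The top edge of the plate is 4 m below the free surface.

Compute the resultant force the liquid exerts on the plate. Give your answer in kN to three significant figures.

γ = ρg = 804 × 9.81 / 1000 = 7.88724 kN/m³.
The centroid lies 4.3/2 = 2.15 m below the top edge, so the centroid depth is h_c = 4 + 2.15 = 6.15 m.
A = 5 × 4.3 = 21.5 m².
Resultant F = γ·h_c·A = 7.88724 × 6.15 × 21.5 = 1042.89 kN.

F ≈ 1040 kN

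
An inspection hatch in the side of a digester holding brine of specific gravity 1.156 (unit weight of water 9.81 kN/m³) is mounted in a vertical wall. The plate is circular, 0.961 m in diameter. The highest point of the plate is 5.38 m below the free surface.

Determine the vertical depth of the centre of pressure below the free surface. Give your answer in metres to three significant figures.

γ = 1.156 × 9.81 = 11.34036 kN/m³.
The centroid is at the centre, 0.4805 m below the top of the plate, so the centroid depth is h_c = 5.38 + 0.4805 = 5.8605 m.
A = π(0.4805)² = 0.725332 m².
Resultant F = γ·h_c·A = 11.34036 × 5.8605 × 0.725332 = 48.2057 kN.
I_c = πr⁴/4 = π × 0.4805⁴/4 = 0.0418662 m⁴.
Centre of pressure: y_p = y_c + I_c/(y_c·A) = 5.8605 + 0.0418662/(5.8605 × 0.725332) = 5.8605 + 0.009849 = 5.87035 m along the plane.

h_p = 5.87 m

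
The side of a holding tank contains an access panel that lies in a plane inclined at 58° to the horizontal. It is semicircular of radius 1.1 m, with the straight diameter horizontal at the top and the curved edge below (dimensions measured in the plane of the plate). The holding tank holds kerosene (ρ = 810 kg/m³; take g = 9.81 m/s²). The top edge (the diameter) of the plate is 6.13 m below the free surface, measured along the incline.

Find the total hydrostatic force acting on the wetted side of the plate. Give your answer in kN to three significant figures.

F ≈ 84.5 kN

γ = ρg = 810 × 9.81 / 1000 = 7.9461 kN/m³.
Let θ = 58° be the plate's angle to the horizontal; measure y along the incline from where the plane meets the free surface. Vertical depth h = y·sinθ with sinθ = 0.848048.
The centroid of a semicircle lies 4r/(3π) = 0.466854 m from the diameter, here below the top edge, so y_c = 6.13 + 0.466854 = 6.59685 m and h_c = 6.59685 × 0.848048 = 5.59445 m.
A = πr²/2 = π × 1.1²/2 = 1.90066 m².
Resultant F = γ·h_c·A = 7.9461 × 5.59445 × 1.90066 = 84.4921 kN.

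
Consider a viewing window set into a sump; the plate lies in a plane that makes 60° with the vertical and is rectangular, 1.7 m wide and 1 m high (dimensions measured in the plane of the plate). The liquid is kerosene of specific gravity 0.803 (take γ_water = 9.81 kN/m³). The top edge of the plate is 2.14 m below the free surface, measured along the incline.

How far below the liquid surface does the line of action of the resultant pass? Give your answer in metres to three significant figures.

γ = 0.803 × 9.81 = 7.87743 kN/m³.
The plate makes 60° with the vertical, i.e. θ = 90° − 60° = 30° to the horizontal. Measuring y along the incline from the free-surface line, vertical depth h = y·sinθ with sinθ = 0.500000.
The centroid lies 1/2 = 0.5 m below the top edge, so y_c = 2.14 + 0.5 = 2.64 m and h_c = 2.64 × 0.500000 = 1.32 m.
A = 1.7 × 1 = 1.7 m².
Resultant F = γ·h_c·A = 7.87743 × 1.32 × 1.7 = 17.677 kN.
I_c = b·h³/12 = 1.7 × 1³/12 = 0.141667 m⁴.
Centre of pressure: y_p = y_c + I_c/(y_c·A) = 2.64 + 0.141667/(2.64 × 1.7) = 2.64 + 0.0315657 = 2.67157 m along the plane.
Vertically, h_p = y_p·sinθ = 2.67157 × 0.500000 = 1.33579 m.

h_p = 1.34 m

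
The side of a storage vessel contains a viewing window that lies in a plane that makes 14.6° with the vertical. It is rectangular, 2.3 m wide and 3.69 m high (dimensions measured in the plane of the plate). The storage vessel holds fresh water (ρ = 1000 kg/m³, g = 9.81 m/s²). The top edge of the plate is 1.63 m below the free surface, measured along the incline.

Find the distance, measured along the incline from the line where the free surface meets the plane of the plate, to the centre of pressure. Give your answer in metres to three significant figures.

γ = ρg = 1000 × 9.81 = 9810 N/m³ = 9.81 kN/m³.
The plate makes 14.6° with the vertical, i.e. θ = 90° − 14.6° = 75.4° to the horizontal. Measuring y along the incline from the free-surface line, vertical depth h = y·sinθ with sinθ = 0.967709.
The centroid lies 3.69/2 = 1.845 m below the top edge, so y_c = 1.63 + 1.845 = 3.475 m and h_c = 3.475 × 0.967709 = 3.36279 m.
A = 2.3 × 3.69 = 8.487 m².
Resultant F = γ·h_c·A = 9.81 × 3.36279 × 8.487 = 279.977 kN.
I_c = b·h³/12 = 2.3 × 3.69³/12 = 9.62999 m⁴.
Centre of pressure: y_p = y_c + I_c/(y_c·A) = 3.475 + 9.62999/(3.475 × 8.487) = 3.475 + 0.326525 = 3.80153 m along the plane.

y_p = 3.80 m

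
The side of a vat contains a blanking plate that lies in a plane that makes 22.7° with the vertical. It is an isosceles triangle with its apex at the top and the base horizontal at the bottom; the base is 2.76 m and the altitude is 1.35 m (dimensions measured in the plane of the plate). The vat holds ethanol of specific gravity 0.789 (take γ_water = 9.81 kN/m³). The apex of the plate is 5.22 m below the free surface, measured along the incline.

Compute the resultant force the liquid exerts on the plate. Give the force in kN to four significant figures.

F ≈ 81.41 kN

γ = 0.789 × 9.81 = 7.74009 kN/m³.
The plate makes 22.7° with the vertical, i.e. θ = 90° − 22.7° = 67.3° to the horizontal. Measuring y along the incline from the free-surface line, vertical depth h = y·sinθ with sinθ = 0.922538.
With the apex up, the centroid sits 2h/3 = 2 × 1.35/3 = 0.9 m below the apex, so y_c = 5.22 + 0.9 = 6.12 m and h_c = 6.12 × 0.922538 = 5.64593 m.
A = ½ × 2.76 × 1.35 = 1.863 m².
Resultant F = γ·h_c·A = 7.74009 × 5.64593 × 1.863 = 81.4131 kN.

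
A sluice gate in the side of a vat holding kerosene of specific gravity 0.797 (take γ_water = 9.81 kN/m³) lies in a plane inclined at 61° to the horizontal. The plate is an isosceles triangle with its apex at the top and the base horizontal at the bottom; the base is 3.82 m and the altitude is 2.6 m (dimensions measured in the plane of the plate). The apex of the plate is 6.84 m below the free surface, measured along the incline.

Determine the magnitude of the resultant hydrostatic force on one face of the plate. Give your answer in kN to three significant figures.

F ≈ 291 kN

γ = 0.797 × 9.81 = 7.81857 kN/m³.
Let θ = 61° be the plate's angle to the horizontal; measure y along the incline from where the plane meets the free surface. Vertical depth h = y·sinθ with sinθ = 0.874620.
With the apex up, the centroid sits 2h/3 = 2 × 2.6/3 = 1.73333 m below the apex, so y_c = 6.84 + 1.73333 = 8.57333 m and h_c = 8.57333 × 0.874620 = 7.49841 m.
A = ½ × 3.82 × 2.6 = 4.966 m².
Resultant F = γ·h_c·A = 7.81857 × 7.49841 × 4.966 = 291.141 kN.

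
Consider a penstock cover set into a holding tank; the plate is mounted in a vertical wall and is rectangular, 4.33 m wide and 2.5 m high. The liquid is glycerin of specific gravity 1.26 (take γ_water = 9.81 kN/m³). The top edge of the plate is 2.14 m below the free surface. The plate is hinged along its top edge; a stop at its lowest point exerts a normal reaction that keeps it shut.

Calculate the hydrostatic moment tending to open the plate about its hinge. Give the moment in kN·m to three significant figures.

γ = 1.26 × 9.81 = 12.3606 kN/m³.
The centroid lies 2.5/2 = 1.25 m below the top edge, so the centroid depth is h_c = 2.14 + 1.25 = 3.39 m.
A = 4.33 × 2.5 = 10.825 m².
Resultant F = γ·h_c·A = 12.3606 × 3.39 × 10.825 = 453.594 kN.
I_c = b·h³/12 = 4.33 × 2.5³/12 = 5.63802 m⁴.
Centre of pressure: y_p = y_c + I_c/(y_c·A) = 3.39 + 5.63802/(3.39 × 10.825) = 3.39 + 0.153638 = 3.54364 m along the plane.
The resultant acts 1.25 + 0.153638 = 1.40364 m (along the plate) below the hinge at the top edge, so the moment about the hinge is M = F × 1.40364 = 453.594 × 1.40364 = 636.683 kN·m.

M ≈ 637 kN·m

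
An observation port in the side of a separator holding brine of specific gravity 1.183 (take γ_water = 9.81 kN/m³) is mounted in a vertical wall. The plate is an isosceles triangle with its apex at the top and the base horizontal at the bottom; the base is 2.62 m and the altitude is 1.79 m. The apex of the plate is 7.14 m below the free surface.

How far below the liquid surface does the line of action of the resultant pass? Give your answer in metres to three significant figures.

γ = 1.183 × 9.81 = 11.60523 kN/m³.
With the apex up, the centroid sits 2h/3 = 2 × 1.79/3 = 1.19333 m below the apex, so the centroid depth is h_c = 7.14 + 1.19333 = 8.33333 m.
A = ½ × 2.62 × 1.79 = 2.3449 m².
Resultant F = γ·h_c·A = 11.60523 × 8.33333 × 2.3449 = 226.776 kN.
I_c = b·h³/36 = 2.62 × 1.79³/36 = 0.417405 m⁴.
Centre of pressure: y_p = y_c + I_c/(y_c·A) = 8.33333 + 0.417405/(8.33333 × 2.3449) = 8.33333 + 0.0213607 = 8.35469 m along the plane.

h_p = 8.35 m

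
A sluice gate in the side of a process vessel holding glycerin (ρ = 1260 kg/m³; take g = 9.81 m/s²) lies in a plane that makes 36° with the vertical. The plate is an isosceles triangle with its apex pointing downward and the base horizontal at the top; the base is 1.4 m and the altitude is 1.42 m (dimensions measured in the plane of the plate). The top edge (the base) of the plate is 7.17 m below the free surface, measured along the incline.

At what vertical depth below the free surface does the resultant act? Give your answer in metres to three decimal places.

h_p = 6.195 m

γ = ρg = 1260 × 9.81 / 1000 = 12.3606 kN/m³.
The plate makes 36° with the vertical, i.e. θ = 90° − 36° = 54° to the horizontal. Measuring y along the incline from the free-surface line, vertical depth h = y·sinθ with sinθ = 0.809017.
With the apex down, the centroid sits h/3 = 1.42/3 = 0.473333 m below the base (the top edge), so y_c = 7.17 + 0.473333 = 7.64333 m and h_c = 7.64333 × 0.809017 = 6.18358 m.
A = ½ × 1.4 × 1.42 = 0.994 m².
Resultant F = γ·h_c·A = 12.3606 × 6.18358 × 0.994 = 75.9742 kN.
I_c = b·h³/36 = 1.4 × 1.42³/36 = 0.11135 m⁴.
Centre of pressure: y_p = y_c + I_c/(y_c·A) = 7.64333 + 0.11135/(7.64333 × 0.994) = 7.64333 + 0.0146562 = 7.65799 m along the plane.
Vertically, h_p = y_p·sinθ = 7.65799 × 0.809017 = 6.19544 m.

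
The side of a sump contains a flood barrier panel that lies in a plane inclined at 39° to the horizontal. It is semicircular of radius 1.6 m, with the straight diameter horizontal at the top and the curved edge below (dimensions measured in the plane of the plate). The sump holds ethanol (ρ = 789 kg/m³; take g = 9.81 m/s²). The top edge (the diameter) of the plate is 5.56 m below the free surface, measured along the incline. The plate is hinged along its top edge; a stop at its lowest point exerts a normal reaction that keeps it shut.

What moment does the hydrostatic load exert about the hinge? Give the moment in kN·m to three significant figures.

M ≈ 86.5 kN·m

γ = ρg = 789 × 9.81 / 1000 = 7.74009 kN/m³.
Let θ = 39° be the plate's angle to the horizontal; measure y along the incline from where the plane meets the free surface. Vertical depth h = y·sinθ with sinθ = 0.629320.
The centroid of a semicircle lies 4r/(3π) = 0.679061 m from the diameter, here below the top edge, so y_c = 5.56 + 0.679061 = 6.23906 m and h_c = 6.23906 × 0.629320 = 3.92637 m.
A = πr²/2 = π × 1.6²/2 = 4.02124 m².
Resultant F = γ·h_c·A = 7.74009 × 3.92637 × 4.02124 = 122.207 kN.
I_c = (π/8 − 8/(9π))·r⁴ = 0.109757 × 1.6⁴ = 0.719303 m⁴.
Centre of pressure: y_p = y_c + I_c/(y_c·A) = 6.23906 + 0.719303/(6.23906 × 4.02124) = 6.23906 + 0.0286703 = 6.26773 m along the plane.
The resultant acts 0.679061 + 0.0286703 = 0.707731 m (along the plate) below the hinge at the top edge, so the moment about the hinge is M = F × 0.707731 = 122.207 × 0.707731 = 86.4897 kN·m.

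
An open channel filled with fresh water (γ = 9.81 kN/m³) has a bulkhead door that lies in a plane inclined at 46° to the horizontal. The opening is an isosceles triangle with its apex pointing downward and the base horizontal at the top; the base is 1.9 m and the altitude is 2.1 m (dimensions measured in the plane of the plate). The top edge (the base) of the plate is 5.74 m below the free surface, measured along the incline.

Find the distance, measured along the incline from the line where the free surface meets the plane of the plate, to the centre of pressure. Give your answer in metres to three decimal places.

γ = 9.81 kN/m³.
Let θ = 46° be the plate's angle to the horizontal; measure y along the incline from where the plane meets the free surface. Vertical depth h = y·sinθ with sinθ = 0.719340.
With the apex down, the centroid sits h/3 = 2.1/3 = 0.7 m below the base (the top edge), so y_c = 5.74 + 0.7 = 6.44 m and h_c = 6.44 × 0.719340 = 4.63255 m.
A = ½ × 1.9 × 2.1 = 1.995 m².
Resultant F = γ·h_c·A = 9.81 × 4.63255 × 1.995 = 90.6634 kN.
I_c = b·h³/36 = 1.9 × 2.1³/36 = 0.488775 m⁴.
Centre of pressure: y_p = y_c + I_c/(y_c·A) = 6.44 + 0.488775/(6.44 × 1.995) = 6.44 + 0.0380435 = 6.47804 m along the plane.

y_p = 6.478 m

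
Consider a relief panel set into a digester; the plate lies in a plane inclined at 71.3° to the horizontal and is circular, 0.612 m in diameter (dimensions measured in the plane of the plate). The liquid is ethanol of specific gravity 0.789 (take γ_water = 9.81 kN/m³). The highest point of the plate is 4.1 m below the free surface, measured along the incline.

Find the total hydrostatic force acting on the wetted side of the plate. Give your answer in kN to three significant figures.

F ≈ 9.50 kN

γ = 0.789 × 9.81 = 7.74009 kN/m³.
Let θ = 71.3° be the plate's angle to the horizontal; measure y along the incline from where the plane meets the free surface. Vertical depth h = y·sinθ with sinθ = 0.947210.
The centroid is at the centre, 0.306 m below the top of the plate, so y_c = 4.1 + 0.306 = 4.406 m and h_c = 4.406 × 0.947210 = 4.17341 m.
A = π(0.306)² = 0.294166 m².
Resultant F = γ·h_c·A = 7.74009 × 4.17341 × 0.294166 = 9.50232 kN.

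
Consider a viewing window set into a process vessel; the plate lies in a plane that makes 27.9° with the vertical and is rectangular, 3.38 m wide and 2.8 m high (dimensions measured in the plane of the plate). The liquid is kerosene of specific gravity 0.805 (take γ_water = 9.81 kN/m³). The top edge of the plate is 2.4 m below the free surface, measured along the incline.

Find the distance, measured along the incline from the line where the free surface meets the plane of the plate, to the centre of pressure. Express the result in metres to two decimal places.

γ = 0.805 × 9.81 = 7.89705 kN/m³.
The plate makes 27.9° with the vertical, i.e. θ = 90° − 27.9° = 62.1° to the horizontal. Measuring y along the incline from the free-surface line, vertical depth h = y·sinθ with sinθ = 0.883766.
The centroid lies 2.8/2 = 1.4 m below the top edge, so y_c = 2.4 + 1.4 = 3.8 m and h_c = 3.8 × 0.883766 = 3.35831 m.
A = 3.38 × 2.8 = 9.464 m².
Resultant F = γ·h_c·A = 7.89705 × 3.35831 × 9.464 = 250.992 kN.
I_c = b·h³/12 = 3.38 × 2.8³/12 = 6.18315 m⁴.
Centre of pressure: y_p = y_c + I_c/(y_c·A) = 3.8 + 6.18315/(3.8 × 9.464) = 3.8 + 0.17193 = 3.97193 m along the plane.

y_p = 3.97 m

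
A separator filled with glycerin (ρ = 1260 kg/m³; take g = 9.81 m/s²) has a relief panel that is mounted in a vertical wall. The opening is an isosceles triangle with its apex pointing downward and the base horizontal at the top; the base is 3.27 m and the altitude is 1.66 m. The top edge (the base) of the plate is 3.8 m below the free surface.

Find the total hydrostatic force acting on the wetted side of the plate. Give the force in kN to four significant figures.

γ = ρg = 1260 × 9.81 / 1000 = 12.3606 kN/m³.
With the apex down, the centroid sits h/3 = 1.66/3 = 0.553333 m below the base (the top edge), so the centroid depth is h_c = 3.8 + 0.553333 = 4.35333 m.
A = ½ × 3.27 × 1.66 = 2.7141 m².
Resultant F = γ·h_c·A = 12.3606 × 4.35333 × 2.7141 = 146.045 kN.

F ≈ 146.0 kN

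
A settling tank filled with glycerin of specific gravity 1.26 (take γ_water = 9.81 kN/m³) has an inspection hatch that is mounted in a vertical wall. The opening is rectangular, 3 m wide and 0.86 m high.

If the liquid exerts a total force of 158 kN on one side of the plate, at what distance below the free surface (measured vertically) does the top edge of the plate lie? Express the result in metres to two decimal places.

d_top ≈ 4.52 m

γ = 1.26 × 9.81 = 12.3606 kN/m³.
A = 3 × 0.86 = 2.58 m².
From F = γ·h_c·A, the centroid depth is h_c = 158/(12.3606 × 2.58) = 4.95448 m.
The centroid lies 0.86/2 = 0.43 m below the top edge, so the top edge sits at h_top = 4.95448 − 0.43 = 4.52448 m below the surface.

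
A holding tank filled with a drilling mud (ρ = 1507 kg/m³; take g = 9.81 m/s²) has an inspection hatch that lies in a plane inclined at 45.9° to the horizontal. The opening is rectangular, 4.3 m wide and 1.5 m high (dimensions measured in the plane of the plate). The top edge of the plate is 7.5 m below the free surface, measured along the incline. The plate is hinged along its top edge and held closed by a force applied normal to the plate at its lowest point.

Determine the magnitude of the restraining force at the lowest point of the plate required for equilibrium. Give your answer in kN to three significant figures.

P ≈ 291 kN

γ = ρg = 1507 × 9.81 / 1000 = 14.78367 kN/m³.
Let θ = 45.9° be the plate's angle to the horizontal; measure y along the incline from where the plane meets the free surface. Vertical depth h = y·sinθ with sinθ = 0.718126.
The centroid lies 1.5/2 = 0.75 m below the top edge, so y_c = 7.5 + 0.75 = 8.25 m and h_c = 8.25 × 0.718126 = 5.92454 m.
A = 4.3 × 1.5 = 6.45 m².
Resultant F = γ·h_c·A = 14.78367 × 5.92454 × 6.45 = 564.933 kN.
I_c = b·h³/12 = 4.3 × 1.5³/12 = 1.20937 m⁴.
Centre of pressure: y_p = y_c + I_c/(y_c·A) = 8.25 + 1.20937/(8.25 × 6.45) = 8.25 + 0.0227272 = 8.27273 m along the plane.
The resultant acts 0.75 + 0.0227272 = 0.772727 m (along the plate) below the hinge at the top edge, so the moment about the hinge is M = F × 0.772727 = 564.933 × 0.772727 = 436.539 kN·m.
A normal force at the bottom, 1.5 m from the hinge, must supply this moment: P = 436.539/1.5 = 291.026 kN.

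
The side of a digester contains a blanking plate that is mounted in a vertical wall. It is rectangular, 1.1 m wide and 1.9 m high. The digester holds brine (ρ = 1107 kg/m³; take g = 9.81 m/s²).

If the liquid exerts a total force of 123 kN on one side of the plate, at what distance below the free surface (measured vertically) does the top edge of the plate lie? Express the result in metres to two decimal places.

γ = ρg = 1107 × 9.81 / 1000 = 10.85967 kN/m³.
A = 1.1 × 1.9 = 2.09 m².
From F = γ·h_c·A, the centroid depth is h_c = 123/(10.85967 × 2.09) = 5.41929 m.
The centroid lies 1.9/2 = 0.95 m below the top edge, so the top edge sits at h_top = 5.41929 − 0.95 = 4.46929 m below the surface.

d_top ≈ 4.47 m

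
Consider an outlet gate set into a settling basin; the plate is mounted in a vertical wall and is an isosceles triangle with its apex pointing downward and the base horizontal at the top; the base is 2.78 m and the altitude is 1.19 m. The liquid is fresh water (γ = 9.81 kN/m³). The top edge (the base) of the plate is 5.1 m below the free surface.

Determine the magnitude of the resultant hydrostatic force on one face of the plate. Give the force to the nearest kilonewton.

F ≈ 89 kN

γ = 9.81 kN/m³.
With the apex down, the centroid sits h/3 = 1.19/3 = 0.396667 m below the base (the top edge), so the centroid depth is h_c = 5.1 + 0.396667 = 5.49667 m.
A = ½ × 2.78 × 1.19 = 1.6541 m².
Resultant F = γ·h_c·A = 9.81 × 5.49667 × 1.6541 = 89.1929 kN.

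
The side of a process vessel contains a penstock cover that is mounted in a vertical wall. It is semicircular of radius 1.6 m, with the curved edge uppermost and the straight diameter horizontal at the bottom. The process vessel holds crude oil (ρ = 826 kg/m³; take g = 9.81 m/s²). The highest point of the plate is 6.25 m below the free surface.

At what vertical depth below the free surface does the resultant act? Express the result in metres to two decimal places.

h_p = 7.20 m

γ = ρg = 826 × 9.81 / 1000 = 8.10306 kN/m³.
The centroid lies 4r/(3π) = 0.679061 m above the diameter, so r − 4r/(3π) = 1.6 − 0.679061 = 0.920939 m below the topmost point, so the centroid depth is h_c = 6.25 + 0.920939 = 7.17094 m.
A = πr²/2 = π × 1.6²/2 = 4.02124 m².
Resultant F = γ·h_c·A = 8.10306 × 7.17094 × 4.02124 = 233.66 kN.
I_c = (π/8 − 8/(9π))·r⁴ = 0.109757 × 1.6⁴ = 0.719303 m⁴.
Centre of pressure: y_p = y_c + I_c/(y_c·A) = 7.17094 + 0.719303/(7.17094 × 4.02124) = 7.17094 + 0.0249446 = 7.19588 m along the plane.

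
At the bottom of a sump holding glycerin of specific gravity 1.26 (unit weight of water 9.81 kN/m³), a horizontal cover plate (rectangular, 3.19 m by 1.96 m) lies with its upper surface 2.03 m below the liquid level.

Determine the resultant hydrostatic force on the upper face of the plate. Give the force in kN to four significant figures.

γ = 1.26 × 9.81 = 12.3606 kN/m³.
The plate is horizontal, so pressure is uniform at p = γ·h = 12.3606 × 2.03 = 25.092 kN/m².
A = 3.19 × 1.96 = 6.2524 m².
F = p·A = 25.092 × 6.2524 = 156.885 kN.

F ≈ 156.9 kN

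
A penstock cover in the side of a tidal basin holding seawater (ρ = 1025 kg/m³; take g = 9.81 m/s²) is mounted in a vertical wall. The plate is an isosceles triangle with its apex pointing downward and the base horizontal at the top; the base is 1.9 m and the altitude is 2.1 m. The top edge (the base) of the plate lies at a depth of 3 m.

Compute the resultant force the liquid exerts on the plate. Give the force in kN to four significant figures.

F ≈ 74.22 kN

γ = ρg = 1025 × 9.81 / 1000 = 10.05525 kN/m³.
With the apex down, the centroid sits h/3 = 2.1/3 = 0.7 m below the base (the top edge), so the centroid depth is h_c = 3 + 0.7 = 3.7 m.
A = ½ × 1.9 × 2.1 = 1.995 m².
Resultant F = γ·h_c·A = 10.05525 × 3.7 × 1.995 = 74.2228 kN.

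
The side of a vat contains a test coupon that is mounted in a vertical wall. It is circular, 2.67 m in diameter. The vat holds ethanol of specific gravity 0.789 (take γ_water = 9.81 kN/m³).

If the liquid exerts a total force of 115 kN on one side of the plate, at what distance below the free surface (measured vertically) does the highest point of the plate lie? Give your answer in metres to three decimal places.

γ = 0.789 × 9.81 = 7.74009 kN/m³.
A = π(1.335)² = 5.59902 m².
From F = γ·h_c·A, the centroid depth is h_c = 115/(7.74009 × 5.59902) = 2.65363 m.
The centroid is at the centre, 1.335 m below the top of the plate, so the highest point sits at h_top = 2.65363 − 1.335 = 1.31863 m below the surface.

d_top ≈ 1.319 m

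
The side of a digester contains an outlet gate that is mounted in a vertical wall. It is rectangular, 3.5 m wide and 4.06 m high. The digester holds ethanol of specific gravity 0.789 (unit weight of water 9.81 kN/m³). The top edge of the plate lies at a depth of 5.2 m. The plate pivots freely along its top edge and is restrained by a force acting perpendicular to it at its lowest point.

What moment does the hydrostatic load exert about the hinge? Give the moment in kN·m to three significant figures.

M ≈ 1770 kN·m

γ = 0.789 × 9.81 = 7.74009 kN/m³.
The centroid lies 4.06/2 = 2.03 m below the top edge, so the centroid depth is h_c = 5.2 + 2.03 = 7.23 m.
A = 3.5 × 4.06 = 14.21 m².
Resultant F = γ·h_c·A = 7.74009 × 7.23 × 14.21 = 795.204 kN.
I_c = b·h³/12 = 3.5 × 4.06³/12 = 19.5193 m⁴.
Centre of pressure: y_p = y_c + I_c/(y_c·A) = 7.23 + 19.5193/(7.23 × 14.21) = 7.23 + 0.18999 = 7.41999 m along the plane.
The resultant acts 2.03 + 0.18999 = 2.21999 m (along the plate) below the hinge at the top edge, so the moment about the hinge is M = F × 2.21999 = 795.204 × 2.21999 = 1765.34 kN·m.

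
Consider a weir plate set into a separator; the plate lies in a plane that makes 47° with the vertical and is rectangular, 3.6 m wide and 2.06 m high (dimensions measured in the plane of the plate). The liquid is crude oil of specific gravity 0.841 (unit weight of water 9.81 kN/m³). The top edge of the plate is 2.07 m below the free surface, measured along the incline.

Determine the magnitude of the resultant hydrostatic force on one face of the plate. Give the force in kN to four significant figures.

F ≈ 129.4 kN

γ = 0.841 × 9.81 = 8.25021 kN/m³.
The plate makes 47° with the vertical, i.e. θ = 90° − 47° = 43° to the horizontal. Measuring y along the incline from the free-surface line, vertical depth h = y·sinθ with sinθ = 0.681998.
The centroid lies 2.06/2 = 1.03 m below the top edge, so y_c = 2.07 + 1.03 = 3.1 m and h_c = 3.1 × 0.681998 = 2.11419 m.
A = 3.6 × 2.06 = 7.416 m².
Resultant F = γ·h_c·A = 8.25021 × 2.11419 × 7.416 = 129.354 kN.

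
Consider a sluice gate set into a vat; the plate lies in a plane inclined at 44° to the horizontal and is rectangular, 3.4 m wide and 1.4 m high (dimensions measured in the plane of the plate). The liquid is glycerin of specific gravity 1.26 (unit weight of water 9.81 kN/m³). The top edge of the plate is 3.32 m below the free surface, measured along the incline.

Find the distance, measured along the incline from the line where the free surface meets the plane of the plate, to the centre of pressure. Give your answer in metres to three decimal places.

γ = 1.26 × 9.81 = 12.3606 kN/m³.
Let θ = 44° be the plate's angle to the horizontal; measure y along the incline from where the plane meets the free surface. Vertical depth h = y·sinθ with sinθ = 0.694658.
The centroid lies 1.4/2 = 0.7 m below the top edge, so y_c = 3.32 + 0.7 = 4.02 m and h_c = 4.02 × 0.694658 = 2.79253 m.
A = 3.4 × 1.4 = 4.76 m².
Resultant F = γ·h_c·A = 12.3606 × 2.79253 × 4.76 = 164.303 kN.
I_c = b·h³/12 = 3.4 × 1.4³/12 = 0.777467 m⁴.
Centre of pressure: y_p = y_c + I_c/(y_c·A) = 4.02 + 0.777467/(4.02 × 4.76) = 4.02 + 0.0406302 = 4.06063 m along the plane.

y_p = 4.061 m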